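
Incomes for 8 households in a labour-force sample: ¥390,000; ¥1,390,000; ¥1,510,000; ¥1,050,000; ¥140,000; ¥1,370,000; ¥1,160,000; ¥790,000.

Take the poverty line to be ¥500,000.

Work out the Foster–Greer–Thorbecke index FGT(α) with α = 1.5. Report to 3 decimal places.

Incomes under z: ¥140,000, ¥390,000 (q = 2 of N = 8).
Shortfall ratios: (500000−140000)/500000 = 0.7200; (500000−390000)/500000 = 0.2200.
Raised to α = 1.5: 0.61094; 0.10319.
Sum = 0.714129; FGT(1.5) = 0.714129 / 8 = 0.089.

0.089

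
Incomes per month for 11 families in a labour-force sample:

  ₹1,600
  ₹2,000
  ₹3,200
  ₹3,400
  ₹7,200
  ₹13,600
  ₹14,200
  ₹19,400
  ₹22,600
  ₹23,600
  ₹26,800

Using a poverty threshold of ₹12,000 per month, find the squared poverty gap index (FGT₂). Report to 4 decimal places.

0.2415

Incomes under z: ₹1,600, ₹2,000, ₹3,200, ₹3,400, ₹7,200 (q = 5 of N = 11).
Relative gaps: (12000−1600)/12000 = 0.8667; (12000−2000)/12000 = 0.8333; (12000−3200)/12000 = 0.7333; (12000−3400)/12000 = 0.7167; (12000−7200)/12000 = 0.4000.
Squared: 0.7511; 0.6944; 0.5378; 0.5136; 0.1600.
Sum = 2.656944; P₂ = 2.656944 / 11 = 0.2415.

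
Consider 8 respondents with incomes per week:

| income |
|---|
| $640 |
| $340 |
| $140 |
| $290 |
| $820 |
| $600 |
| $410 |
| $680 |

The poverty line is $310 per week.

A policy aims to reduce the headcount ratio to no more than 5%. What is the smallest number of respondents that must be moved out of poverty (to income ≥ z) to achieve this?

2

2 of the 8 respondents are poor, so H = 2/8 = 0.250.
A headcount ratio of at most 5% allows at most ⌊0.05 × 8⌋ = 0 poor respondents.
So at least 2 − 0 = 2 must be lifted.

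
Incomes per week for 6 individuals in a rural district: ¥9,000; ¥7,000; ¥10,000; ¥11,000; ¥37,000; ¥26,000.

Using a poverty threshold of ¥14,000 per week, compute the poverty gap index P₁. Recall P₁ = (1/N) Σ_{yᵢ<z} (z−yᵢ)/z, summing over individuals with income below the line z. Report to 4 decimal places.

Incomes under z: ¥7,000, ¥9,000, ¥10,000, ¥11,000 (q = 4 of N = 6).
Normalized shortfalls: (14000−7000)/14000 = 0.5000; (14000−9000)/14000 = 0.3571; (14000−10000)/14000 = 0.2857; (14000−11000)/14000 = 0.2143.
Σ = 1.357143. Dividing by the full population N = 6 gives P₁ = 0.2262.

0.2262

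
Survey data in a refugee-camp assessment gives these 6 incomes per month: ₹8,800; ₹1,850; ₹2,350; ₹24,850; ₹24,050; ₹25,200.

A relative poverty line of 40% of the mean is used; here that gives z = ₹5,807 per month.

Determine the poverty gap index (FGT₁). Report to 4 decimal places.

Incomes under z: ₹1,850, ₹2,350 (q = 2 of N = 6).
Relative gaps: (5807−1850)/5807 = 0.6814; (5807−2350)/5807 = 0.5953.
Σ = 1.276735. Dividing by the full population N = 6 gives P₁ = 0.2128.

0.2128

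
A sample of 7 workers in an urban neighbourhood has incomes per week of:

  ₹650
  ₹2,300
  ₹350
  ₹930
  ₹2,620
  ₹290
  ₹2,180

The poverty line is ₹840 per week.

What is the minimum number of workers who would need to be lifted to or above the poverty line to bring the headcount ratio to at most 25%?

Currently q = 3 of N = 7 are below the line (H = 0.429).
A headcount ratio of at most 25% allows at most ⌊0.25 × 7⌋ = 1 poor workers.
So at least 3 − 1 = 2 must be lifted.

2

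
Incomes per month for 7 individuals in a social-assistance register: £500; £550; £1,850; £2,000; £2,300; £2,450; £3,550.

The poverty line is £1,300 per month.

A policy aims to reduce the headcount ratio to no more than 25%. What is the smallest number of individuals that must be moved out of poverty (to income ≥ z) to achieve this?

Currently q = 2 of N = 7 are below the line (H = 0.286).
A headcount ratio of at most 25% allows at most ⌊0.25 × 7⌋ = 1 poor individuals.
So at least 2 − 1 = 1 must be lifted.

1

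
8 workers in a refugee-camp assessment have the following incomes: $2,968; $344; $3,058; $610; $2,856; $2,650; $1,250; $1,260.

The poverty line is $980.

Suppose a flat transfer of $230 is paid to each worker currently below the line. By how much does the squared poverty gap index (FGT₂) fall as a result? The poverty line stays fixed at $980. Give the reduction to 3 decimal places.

Before: below the line — $344, $610; squared poverty gap index (FGT₂) = 0.07046.
After the $230 transfer: below the line — $574, $840; squared poverty gap index (FGT₂) = 0.02401.
Reduction = 0.07046 − 0.02401 = 0.046.

0.046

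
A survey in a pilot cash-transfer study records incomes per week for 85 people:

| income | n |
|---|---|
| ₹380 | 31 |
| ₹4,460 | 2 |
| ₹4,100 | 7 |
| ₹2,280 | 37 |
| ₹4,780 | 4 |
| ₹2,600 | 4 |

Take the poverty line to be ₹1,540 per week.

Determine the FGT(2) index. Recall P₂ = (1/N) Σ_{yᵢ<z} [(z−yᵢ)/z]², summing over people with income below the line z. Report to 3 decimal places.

0.207

Incomes under z: 31×₹380 (q = 31 of N = 85).
Gap ratios (z−y)/z: (1540−380)/1540 = 0.7532 (×31).
Squared: 0.5674 (×31).
Sum = 17.588801; P₂ = 17.588801 / 85 = 0.207.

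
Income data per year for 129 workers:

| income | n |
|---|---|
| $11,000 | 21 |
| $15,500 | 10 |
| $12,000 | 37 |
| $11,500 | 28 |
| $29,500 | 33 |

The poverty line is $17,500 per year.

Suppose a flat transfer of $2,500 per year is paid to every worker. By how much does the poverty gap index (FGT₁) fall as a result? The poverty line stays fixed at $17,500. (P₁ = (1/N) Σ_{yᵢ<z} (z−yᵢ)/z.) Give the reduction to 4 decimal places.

0.1041

Before: below the line — 21×$11,000, 28×$11,500, 37×$12,000, 10×$15,500; poverty gap index (FGT₁) = 0.233887.
After the $2,500 transfer: below the line — 21×$13,500, 28×$14,000, 37×$14,500; poverty gap index (FGT₁) = 0.129790.
Reduction = 0.233887 − 0.129790 = 0.1041.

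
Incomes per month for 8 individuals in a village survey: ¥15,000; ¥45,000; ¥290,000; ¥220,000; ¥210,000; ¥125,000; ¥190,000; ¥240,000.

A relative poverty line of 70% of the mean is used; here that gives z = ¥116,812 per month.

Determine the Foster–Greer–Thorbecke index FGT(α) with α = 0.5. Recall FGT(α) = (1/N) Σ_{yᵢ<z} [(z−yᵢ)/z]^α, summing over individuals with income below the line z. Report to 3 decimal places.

Below z: ¥15,000, ¥45,000 (q = 2 of N = 8).
Relative gaps: (116812−15000)/116812 = 0.8716; (116812−45000)/116812 = 0.6148.
Raised to α = 0.5: 0.93359; 0.78407.
Sum = 1.717659; FGT(0.5) = 1.717659 / 8 = 0.215.

0.215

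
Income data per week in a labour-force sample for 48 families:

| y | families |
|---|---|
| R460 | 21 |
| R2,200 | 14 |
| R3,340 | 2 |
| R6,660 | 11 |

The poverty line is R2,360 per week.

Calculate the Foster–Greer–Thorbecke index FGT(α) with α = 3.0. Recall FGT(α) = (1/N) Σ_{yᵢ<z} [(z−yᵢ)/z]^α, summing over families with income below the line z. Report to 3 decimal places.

0.228

Poor units: 21×R460, 14×R2,200 (q = 35 of N = 48).
Relative gaps: (2360−460)/2360 = 0.8051 (×21); (2360−2200)/2360 = 0.0678 (×14).
Raised to α = 3.0: 0.52182 (×21); 0.00031 (×14).
Sum = 10.962685; FGT(3.0) = 10.962685 / 48 = 0.228.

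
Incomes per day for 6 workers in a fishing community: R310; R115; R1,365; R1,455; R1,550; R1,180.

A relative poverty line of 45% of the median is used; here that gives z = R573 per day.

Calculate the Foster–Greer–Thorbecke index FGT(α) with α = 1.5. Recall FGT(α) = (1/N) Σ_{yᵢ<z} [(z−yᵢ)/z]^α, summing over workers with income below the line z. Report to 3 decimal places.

Poor units: R115, R310 (q = 2 of N = 6).
Shortfall ratios: (573−115)/573 = 0.7993; (573−310)/573 = 0.4590.
Raised to α = 1.5: 0.71461; 0.31096.
Sum = 1.025563; FGT(1.5) = 1.025563 / 6 = 0.171.

0.171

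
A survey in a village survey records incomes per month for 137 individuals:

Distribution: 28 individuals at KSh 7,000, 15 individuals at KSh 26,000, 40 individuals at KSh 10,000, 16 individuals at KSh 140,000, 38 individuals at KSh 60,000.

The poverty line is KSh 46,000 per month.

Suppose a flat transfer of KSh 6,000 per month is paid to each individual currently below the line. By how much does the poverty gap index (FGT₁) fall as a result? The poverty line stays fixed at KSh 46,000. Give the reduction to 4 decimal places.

Before: below the line — 28×KSh 7,000, 40×KSh 10,000, 15×KSh 26,000; poverty gap index (FGT₁) = 0.449381.
After the KSh 6,000 transfer: below the line — 28×KSh 13,000, 40×KSh 16,000, 15×KSh 32,000; poverty gap index (FGT₁) = 0.370359.
Reduction = 0.449381 − 0.370359 = 0.0790.

0.0790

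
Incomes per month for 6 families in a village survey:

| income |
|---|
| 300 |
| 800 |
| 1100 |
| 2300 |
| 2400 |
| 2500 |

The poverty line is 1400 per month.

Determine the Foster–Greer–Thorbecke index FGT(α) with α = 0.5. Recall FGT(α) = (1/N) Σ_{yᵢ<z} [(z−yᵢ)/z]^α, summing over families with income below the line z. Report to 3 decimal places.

Below the line: 300, 800, 1100 (q = 3 of N = 6).
Relative gaps: (1400−300)/1400 = 0.7857; (1400−800)/1400 = 0.4286; (1400−1100)/1400 = 0.2143.
Raised to α = 0.5: 0.88641; 0.65465; 0.46291.
Sum = 2.003969; FGT(0.5) = 2.003969 / 6 = 0.334.

0.334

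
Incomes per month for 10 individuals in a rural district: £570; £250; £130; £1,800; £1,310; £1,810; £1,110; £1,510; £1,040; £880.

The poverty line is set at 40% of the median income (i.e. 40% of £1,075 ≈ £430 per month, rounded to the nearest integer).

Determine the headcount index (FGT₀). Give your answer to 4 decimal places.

2 of the 10 individuals have income below £430.
H = 2/10 = 0.2000.

0.2000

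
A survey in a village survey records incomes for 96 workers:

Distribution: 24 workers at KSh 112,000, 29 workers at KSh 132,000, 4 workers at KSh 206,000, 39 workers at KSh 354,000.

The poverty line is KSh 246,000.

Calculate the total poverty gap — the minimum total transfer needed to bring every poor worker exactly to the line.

Poor units: 24×KSh 112,000, 29×KSh 132,000, 4×KSh 206,000 (q = 57 of N = 96).
Individual gaps: 24×(246000−112000) = 3216000; 29×(246000−132000) = 3306000; 4×(246000−206000) = 160000.
Aggregate gap = KSh 6,682,000.

KSh 6,682,000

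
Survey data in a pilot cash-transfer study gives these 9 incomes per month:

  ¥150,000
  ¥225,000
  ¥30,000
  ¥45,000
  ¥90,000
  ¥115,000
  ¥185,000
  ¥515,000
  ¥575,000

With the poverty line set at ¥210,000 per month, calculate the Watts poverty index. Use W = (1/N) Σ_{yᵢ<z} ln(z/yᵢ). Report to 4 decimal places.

0.5999

Below the line: ¥30,000, ¥45,000, ¥90,000, ¥115,000, ¥150,000, ¥185,000 (q = 6 of N = 9).
Log shortfalls: ln(210000/30000) = 1.9459; ln(210000/45000) = 1.5404; ln(210000/90000) = 0.8473; ln(210000/115000) = 0.6022; ln(210000/150000) = 0.3365; ln(210000/185000) = 0.1268.
W = 5.399052 / 9 = 0.5999.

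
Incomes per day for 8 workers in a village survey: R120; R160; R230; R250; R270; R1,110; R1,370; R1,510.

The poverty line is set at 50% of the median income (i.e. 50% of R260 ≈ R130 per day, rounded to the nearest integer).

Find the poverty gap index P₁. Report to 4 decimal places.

0.0096

Poor units: R120 (q = 1 of N = 8).
Relative gaps: (130−120)/130 = 0.0769.
Sum of shortfalls = 0.076923; P₁ averages over all N: 0.076923 / 8 = 0.0096.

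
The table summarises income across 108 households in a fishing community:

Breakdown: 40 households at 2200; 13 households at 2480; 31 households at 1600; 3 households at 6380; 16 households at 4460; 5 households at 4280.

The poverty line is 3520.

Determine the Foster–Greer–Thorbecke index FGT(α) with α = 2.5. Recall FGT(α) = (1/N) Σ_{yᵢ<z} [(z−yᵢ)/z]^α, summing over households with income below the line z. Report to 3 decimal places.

Incomes under z: 31×1600, 40×2200, 13×2480 (q = 84 of N = 108).
Relative gaps: (3520−1600)/3520 = 0.5455 (×31); (3520−2200)/3520 = 0.3750 (×40); (3520−2480)/3520 = 0.2955 (×13).
Raised to α = 2.5: 0.21973 (×31); 0.08611 (×40); 0.04745 (×13).
Sum = 10.873172; FGT(2.5) = 10.873172 / 108 = 0.101.

0.101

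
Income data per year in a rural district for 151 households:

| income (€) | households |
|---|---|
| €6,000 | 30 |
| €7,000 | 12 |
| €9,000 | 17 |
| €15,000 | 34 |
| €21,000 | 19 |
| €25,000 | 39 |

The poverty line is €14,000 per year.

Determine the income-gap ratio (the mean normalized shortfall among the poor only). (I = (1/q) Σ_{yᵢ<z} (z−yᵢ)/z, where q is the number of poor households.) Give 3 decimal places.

0.495

Below the line: 30×€6,000, 12×€7,000, 17×€9,000 (q = 59 of N = 151).
Relative gaps: 0.5714 (×30), 0.5000 (×12), 0.3571 (×17); sum = 29.214286.
I averages over the q = 59 poor units only: 29.214286 / 59 = 0.495.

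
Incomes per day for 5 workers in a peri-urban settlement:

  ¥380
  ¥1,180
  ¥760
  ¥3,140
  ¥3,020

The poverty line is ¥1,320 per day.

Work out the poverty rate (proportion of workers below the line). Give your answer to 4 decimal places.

3 of the 5 workers have income below ¥1,320.
H = 3/5 = 0.6000.

0.6000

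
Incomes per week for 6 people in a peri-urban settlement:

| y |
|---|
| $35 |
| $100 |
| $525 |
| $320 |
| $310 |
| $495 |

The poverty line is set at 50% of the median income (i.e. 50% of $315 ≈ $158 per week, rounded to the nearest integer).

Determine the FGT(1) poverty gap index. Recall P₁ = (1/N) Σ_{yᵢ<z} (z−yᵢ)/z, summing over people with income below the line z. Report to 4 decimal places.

0.1909

Below z: $35, $100 (q = 2 of N = 6).
Shortfall ratios: (158−35)/158 = 0.7785; (158−100)/158 = 0.3671.
Sum of shortfalls = 1.145570; P₁ averages over all N: 1.145570 / 6 = 0.1909.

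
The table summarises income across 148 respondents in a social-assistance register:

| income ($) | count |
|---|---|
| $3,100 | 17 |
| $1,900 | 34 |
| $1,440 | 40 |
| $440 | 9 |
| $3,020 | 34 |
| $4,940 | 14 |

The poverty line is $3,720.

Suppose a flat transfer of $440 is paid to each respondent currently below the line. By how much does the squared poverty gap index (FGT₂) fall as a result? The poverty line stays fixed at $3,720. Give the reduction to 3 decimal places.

0.081

Before: below the line — 9×$440, 40×$1,440, 34×$1,900, 34×$3,020, 17×$3,100; squared poverty gap index (FGT₂) = 0.21512.
After the $440 transfer: below the line — 9×$880, 40×$1,880, 34×$2,340, 34×$3,460, 17×$3,540; squared poverty gap index (FGT₂) = 0.13457.
Reduction = 0.21512 − 0.13457 = 0.081.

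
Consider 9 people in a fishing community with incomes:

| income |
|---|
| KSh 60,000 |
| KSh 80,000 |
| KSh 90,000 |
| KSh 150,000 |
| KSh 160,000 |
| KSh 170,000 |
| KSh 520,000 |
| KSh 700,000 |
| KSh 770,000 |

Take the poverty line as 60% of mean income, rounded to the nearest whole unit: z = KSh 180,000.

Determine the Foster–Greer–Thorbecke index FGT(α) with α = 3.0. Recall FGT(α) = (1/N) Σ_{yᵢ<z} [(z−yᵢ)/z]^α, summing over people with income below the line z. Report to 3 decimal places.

0.067

Below the line: KSh 60,000, KSh 80,000, KSh 90,000, KSh 150,000, KSh 160,000, KSh 170,000 (q = 6 of N = 9).
Relative gaps: (180000−60000)/180000 = 0.6667; (180000−80000)/180000 = 0.5556; (180000−90000)/180000 = 0.5000; (180000−150000)/180000 = 0.1667; (180000−160000)/180000 = 0.1111; (180000−170000)/180000 = 0.0556.
Raised to α = 3.0: 0.29630; 0.17147; 0.12500; 0.00463; 0.00137; 0.00017.
Sum = 0.598937; FGT(3.0) = 0.598937 / 9 = 0.067.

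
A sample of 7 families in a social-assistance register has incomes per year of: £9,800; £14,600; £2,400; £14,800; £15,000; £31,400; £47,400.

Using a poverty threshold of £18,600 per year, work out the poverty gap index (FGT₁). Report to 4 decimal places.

0.2796

Incomes under z: £2,400, £9,800, £14,600, £14,800, £15,000 (q = 5 of N = 7).
Shortfall ratios: (18600−2400)/18600 = 0.8710; (18600−9800)/18600 = 0.4731; (18600−14600)/18600 = 0.2151; (18600−14800)/18600 = 0.2043; (18600−15000)/18600 = 0.1935.
Σ = 1.956989. Dividing by the full population N = 7 gives P₁ = 0.2796.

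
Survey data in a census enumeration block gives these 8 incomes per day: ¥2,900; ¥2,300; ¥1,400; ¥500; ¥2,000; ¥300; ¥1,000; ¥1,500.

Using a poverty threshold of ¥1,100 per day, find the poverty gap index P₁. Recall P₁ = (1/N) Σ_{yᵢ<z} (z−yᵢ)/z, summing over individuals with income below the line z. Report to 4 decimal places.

0.1705

Below z: ¥300, ¥500, ¥1,000 (q = 3 of N = 8).
Gap ratios (z−y)/z: (1100−300)/1100 = 0.7273; (1100−500)/1100 = 0.5455; (1100−1000)/1100 = 0.0909.
Σ = 1.363636. Dividing by the full population N = 8 gives P₁ = 0.1705.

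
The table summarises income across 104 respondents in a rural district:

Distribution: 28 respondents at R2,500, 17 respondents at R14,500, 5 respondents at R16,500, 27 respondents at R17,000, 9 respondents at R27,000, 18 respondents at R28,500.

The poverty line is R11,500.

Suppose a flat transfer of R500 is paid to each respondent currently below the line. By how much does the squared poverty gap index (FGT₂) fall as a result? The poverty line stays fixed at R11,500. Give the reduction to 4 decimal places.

0.0178

Before: below the line — 28×R2,500; squared poverty gap index (FGT₂) = 0.164897.
After the R500 transfer: below the line — 28×R3,000; squared poverty gap index (FGT₂) = 0.147084.
Reduction = 0.164897 − 0.147084 = 0.0178.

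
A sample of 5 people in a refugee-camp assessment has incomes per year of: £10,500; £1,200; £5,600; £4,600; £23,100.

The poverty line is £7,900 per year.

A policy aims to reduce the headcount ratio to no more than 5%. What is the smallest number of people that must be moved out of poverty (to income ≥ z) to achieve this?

3

3 of the 5 people are poor, so H = 3/5 = 0.600.
A headcount ratio of at most 5% allows at most ⌊0.05 × 5⌋ = 0 poor people.
So at least 3 − 0 = 3 must be lifted.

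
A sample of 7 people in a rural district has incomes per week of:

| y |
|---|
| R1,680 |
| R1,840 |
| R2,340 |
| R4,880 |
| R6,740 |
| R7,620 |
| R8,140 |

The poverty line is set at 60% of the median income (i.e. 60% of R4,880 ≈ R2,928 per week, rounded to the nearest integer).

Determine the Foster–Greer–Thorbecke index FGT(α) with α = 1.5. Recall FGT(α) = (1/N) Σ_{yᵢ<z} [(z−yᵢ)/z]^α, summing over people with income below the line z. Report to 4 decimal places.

Poor units: R1,680, R1,840, R2,340 (q = 3 of N = 7).
Relative gaps: (2928−1680)/2928 = 0.4262; (2928−1840)/2928 = 0.3716; (2928−2340)/2928 = 0.2008.
Raised to α = 1.5: 0.27827; 0.22651; 0.08999.
Sum = 0.594772; FGT(1.5) = 0.594772 / 7 = 0.0850.

0.0850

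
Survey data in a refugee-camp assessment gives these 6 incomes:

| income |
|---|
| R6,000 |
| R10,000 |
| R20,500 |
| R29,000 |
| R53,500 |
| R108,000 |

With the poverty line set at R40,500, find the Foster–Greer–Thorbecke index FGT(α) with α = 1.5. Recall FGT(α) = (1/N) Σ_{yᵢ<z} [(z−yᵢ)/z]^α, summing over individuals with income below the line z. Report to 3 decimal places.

0.323

Incomes under z: R6,000, R10,000, R20,500, R29,000 (q = 4 of N = 6).
Shortfall ratios: (40500−6000)/40500 = 0.8519; (40500−10000)/40500 = 0.7531; (40500−20500)/40500 = 0.4938; (40500−29000)/40500 = 0.2840.
Raised to α = 1.5: 0.78622; 0.65353; 0.34703; 0.15131.
Sum = 1.938091; FGT(1.5) = 1.938091 / 6 = 0.323.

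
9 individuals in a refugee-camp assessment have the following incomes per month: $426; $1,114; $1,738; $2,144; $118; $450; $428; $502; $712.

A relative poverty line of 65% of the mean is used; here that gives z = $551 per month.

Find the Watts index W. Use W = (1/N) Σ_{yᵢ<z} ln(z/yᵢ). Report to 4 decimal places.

0.2607

Incomes under z: $118, $426, $428, $450, $502 (q = 5 of N = 9).
ln(z/y) terms: ln(551/118) = 1.5411; ln(551/426) = 0.2573; ln(551/428) = 0.2526; ln(551/450) = 0.2025; ln(551/502) = 0.0931.
W = 2.346579 / 9 = 0.2607.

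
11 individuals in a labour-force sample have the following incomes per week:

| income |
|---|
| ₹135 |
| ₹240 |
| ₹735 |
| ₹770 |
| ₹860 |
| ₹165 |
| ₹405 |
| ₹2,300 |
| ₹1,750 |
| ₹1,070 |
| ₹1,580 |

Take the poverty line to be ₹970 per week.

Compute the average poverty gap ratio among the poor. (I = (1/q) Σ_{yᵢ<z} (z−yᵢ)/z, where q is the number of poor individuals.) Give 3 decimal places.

0.513

Poor units: ₹135, ₹165, ₹240, ₹405, ₹735, ₹770, ₹860 (q = 7 of N = 11).
Shortfall ratios (z−y)/z: 0.8608, 0.8299, 0.7526, 0.5825, 0.2423, 0.2062, 0.1134; sum = 3.587629.
The income-gap ratio divides by q (the poor only): 3.587629 / 7 = 0.513.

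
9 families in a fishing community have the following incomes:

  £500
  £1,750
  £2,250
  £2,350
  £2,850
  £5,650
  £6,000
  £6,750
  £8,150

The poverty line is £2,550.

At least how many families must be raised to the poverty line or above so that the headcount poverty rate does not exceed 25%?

2

Currently q = 4 of N = 9 are below the line (H = 0.444).
A headcount ratio of at most 25% allows at most ⌊0.25 × 9⌋ = 2 poor families.
So at least 4 − 2 = 2 must be lifted.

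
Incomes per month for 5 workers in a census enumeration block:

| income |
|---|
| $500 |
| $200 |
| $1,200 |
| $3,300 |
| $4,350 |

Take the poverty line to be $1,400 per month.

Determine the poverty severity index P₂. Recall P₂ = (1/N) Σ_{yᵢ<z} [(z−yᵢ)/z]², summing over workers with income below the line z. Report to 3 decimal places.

Poor units: $200, $500, $1,200 (q = 3 of N = 5).
Shortfall ratios: (1400−200)/1400 = 0.8571; (1400−500)/1400 = 0.6429; (1400−1200)/1400 = 0.1429.
Squared: 0.7347; 0.4133; 0.0204.
Sum = 1.168367; P₂ = 1.168367 / 5 = 0.234.

0.234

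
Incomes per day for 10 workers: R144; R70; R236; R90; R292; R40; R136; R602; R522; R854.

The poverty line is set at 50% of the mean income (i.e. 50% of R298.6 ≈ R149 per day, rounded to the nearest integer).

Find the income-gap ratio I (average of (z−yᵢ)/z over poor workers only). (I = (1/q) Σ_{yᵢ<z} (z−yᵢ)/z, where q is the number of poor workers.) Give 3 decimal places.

Poor units: R40, R70, R90, R136, R144 (q = 5 of N = 10).
Shortfall ratios (z−y)/z: 0.7315, 0.5302, 0.3960, 0.0872, 0.0336; sum = 1.778523.
The income-gap ratio divides by q (the poor only): 1.778523 / 5 = 0.356.

0.356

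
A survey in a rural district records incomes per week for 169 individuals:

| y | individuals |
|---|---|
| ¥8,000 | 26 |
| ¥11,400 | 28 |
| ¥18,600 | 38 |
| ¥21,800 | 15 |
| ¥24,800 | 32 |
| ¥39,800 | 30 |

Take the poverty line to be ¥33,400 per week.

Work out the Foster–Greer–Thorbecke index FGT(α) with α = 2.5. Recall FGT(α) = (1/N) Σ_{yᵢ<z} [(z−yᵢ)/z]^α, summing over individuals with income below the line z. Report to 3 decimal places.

0.178

Below the line: 26×¥8,000, 28×¥11,400, 38×¥18,600, 15×¥21,800, 32×¥24,800 (q = 139 of N = 169).
Gap ratios (z−y)/z: (33400−8000)/33400 = 0.7605 (×26); (33400−11400)/33400 = 0.6587 (×28); (33400−18600)/33400 = 0.4431 (×38); (33400−21800)/33400 = 0.3473 (×15); (33400−24800)/33400 = 0.2575 (×32).
Raised to α = 2.5: 0.50433 (×26); 0.35212 (×28); 0.13070 (×38); 0.07109 (×15); 0.03364 (×32).
Sum = 30.081597; FGT(2.5) = 30.081597 / 169 = 0.178.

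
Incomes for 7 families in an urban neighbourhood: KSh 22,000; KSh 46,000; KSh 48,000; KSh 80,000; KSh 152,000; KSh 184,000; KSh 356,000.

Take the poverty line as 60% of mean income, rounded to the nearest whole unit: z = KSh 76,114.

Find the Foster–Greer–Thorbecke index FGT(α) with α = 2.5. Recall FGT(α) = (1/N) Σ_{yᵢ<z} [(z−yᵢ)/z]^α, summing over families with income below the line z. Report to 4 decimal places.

0.0868

Incomes under z: KSh 22,000, KSh 46,000, KSh 48,000 (q = 3 of N = 7).
Relative gaps: (76114−22000)/76114 = 0.7110; (76114−46000)/76114 = 0.3956; (76114−48000)/76114 = 0.3694.
Raised to α = 2.5: 0.42620; 0.09846; 0.08292.
Sum = 0.607577; FGT(2.5) = 0.607577 / 7 = 0.0868.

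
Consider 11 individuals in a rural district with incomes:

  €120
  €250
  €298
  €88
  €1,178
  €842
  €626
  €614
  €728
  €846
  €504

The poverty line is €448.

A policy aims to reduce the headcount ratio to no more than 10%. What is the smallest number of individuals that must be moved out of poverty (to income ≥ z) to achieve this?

3

4 of the 11 individuals are poor, so H = 4/11 = 0.364.
A headcount ratio of at most 10% allows at most ⌊0.10 × 11⌋ = 1 poor individuals.
So at least 4 − 1 = 3 must be lifted.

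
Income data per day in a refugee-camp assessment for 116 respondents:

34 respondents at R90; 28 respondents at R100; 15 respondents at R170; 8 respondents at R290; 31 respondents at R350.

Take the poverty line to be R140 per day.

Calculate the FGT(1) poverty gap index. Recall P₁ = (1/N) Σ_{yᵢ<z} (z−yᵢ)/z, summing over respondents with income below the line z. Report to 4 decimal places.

0.1736

Below z: 34×R90, 28×R100 (q = 62 of N = 116).
Shortfall ratios: (140−90)/140 = 0.3571 (×34); (140−100)/140 = 0.2857 (×28).
Σ = 20.142857. Dividing by the full population N = 116 gives P₁ = 0.1736.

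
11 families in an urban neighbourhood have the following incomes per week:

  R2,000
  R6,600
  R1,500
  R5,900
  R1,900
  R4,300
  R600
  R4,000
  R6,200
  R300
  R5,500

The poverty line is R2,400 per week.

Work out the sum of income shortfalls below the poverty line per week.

R5,700

Incomes under z: R300, R600, R1,500, R1,900, R2,000 (q = 5 of N = 11).
Individual gaps: 2400−300 = 2100; 2400−600 = 1800; 2400−1500 = 900; 2400−1900 = 500; 2400−2000 = 400.
Aggregate gap = R5,700.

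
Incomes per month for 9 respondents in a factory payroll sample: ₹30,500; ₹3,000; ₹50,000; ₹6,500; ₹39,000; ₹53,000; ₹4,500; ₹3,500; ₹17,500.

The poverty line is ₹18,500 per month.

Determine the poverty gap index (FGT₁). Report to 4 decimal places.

Incomes under z: ₹3,000, ₹3,500, ₹4,500, ₹6,500, ₹17,500 (q = 5 of N = 9).
Shortfall ratios: (18500−3000)/18500 = 0.8378; (18500−3500)/18500 = 0.8108; (18500−4500)/18500 = 0.7568; (18500−6500)/18500 = 0.6486; (18500−17500)/18500 = 0.0541.
Sum of shortfalls = 3.108108; P₁ averages over all N: 3.108108 / 9 = 0.3453.

0.3453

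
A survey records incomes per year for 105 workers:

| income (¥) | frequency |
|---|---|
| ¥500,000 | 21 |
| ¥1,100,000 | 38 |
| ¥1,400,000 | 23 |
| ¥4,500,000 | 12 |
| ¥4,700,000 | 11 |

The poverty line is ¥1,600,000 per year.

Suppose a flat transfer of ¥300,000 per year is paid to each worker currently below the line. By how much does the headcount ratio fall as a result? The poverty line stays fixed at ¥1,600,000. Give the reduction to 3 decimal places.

Before: below the line — 21×¥500,000, 38×¥1,100,000, 23×¥1,400,000; headcount ratio = 0.78095.
After the ¥300,000 transfer: below the line — 21×¥800,000, 38×¥1,400,000; headcount ratio = 0.56190.
Reduction = 0.78095 − 0.56190 = 0.219.

0.219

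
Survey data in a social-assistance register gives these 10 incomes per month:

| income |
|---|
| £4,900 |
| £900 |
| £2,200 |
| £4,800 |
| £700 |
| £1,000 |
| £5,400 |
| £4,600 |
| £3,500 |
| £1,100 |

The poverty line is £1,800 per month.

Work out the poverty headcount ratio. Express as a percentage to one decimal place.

4 of the 10 workers have income below £1,800.
H = 4/10 = 40.0%.

40.0%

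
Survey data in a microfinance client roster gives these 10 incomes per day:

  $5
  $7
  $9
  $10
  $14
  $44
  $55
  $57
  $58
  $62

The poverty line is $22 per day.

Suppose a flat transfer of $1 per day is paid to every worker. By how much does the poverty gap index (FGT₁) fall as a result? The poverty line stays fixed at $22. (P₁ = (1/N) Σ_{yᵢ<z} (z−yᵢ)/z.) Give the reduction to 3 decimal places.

0.023

Before: below the line — $5, $7, $9, $10, $14; poverty gap index (FGT₁) = 0.29545.
After the $1 transfer: below the line — $6, $8, $10, $11, $15; poverty gap index (FGT₁) = 0.27273.
Reduction = 0.29545 − 0.27273 = 0.023.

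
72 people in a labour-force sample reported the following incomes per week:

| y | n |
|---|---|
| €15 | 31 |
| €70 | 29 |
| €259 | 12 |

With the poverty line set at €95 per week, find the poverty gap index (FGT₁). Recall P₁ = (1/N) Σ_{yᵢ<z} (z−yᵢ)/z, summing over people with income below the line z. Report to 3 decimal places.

Below z: 31×€15, 29×€70 (q = 60 of N = 72).
Relative gaps: (95−15)/95 = 0.8421 (×31); (95−70)/95 = 0.2632 (×29).
Sum of shortfalls = 33.736842; P₁ averages over all N: 33.736842 / 72 = 0.469.

0.469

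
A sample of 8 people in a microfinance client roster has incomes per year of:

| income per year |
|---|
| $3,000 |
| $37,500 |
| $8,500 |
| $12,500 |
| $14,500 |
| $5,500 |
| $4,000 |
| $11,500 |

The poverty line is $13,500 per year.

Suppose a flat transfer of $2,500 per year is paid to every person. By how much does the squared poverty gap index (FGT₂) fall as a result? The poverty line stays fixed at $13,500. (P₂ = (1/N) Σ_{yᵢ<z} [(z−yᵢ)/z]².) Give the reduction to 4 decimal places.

Before: below the line — $3,000, $4,000, $5,500, $8,500, $11,500, $12,500; squared poverty gap index (FGT₂) = 0.201989.
After the $2,500 transfer: below the line — $5,500, $6,500, $8,000, $11,000; squared poverty gap index (FGT₂) = 0.102538.
Reduction = 0.201989 − 0.102538 = 0.0995.

0.0995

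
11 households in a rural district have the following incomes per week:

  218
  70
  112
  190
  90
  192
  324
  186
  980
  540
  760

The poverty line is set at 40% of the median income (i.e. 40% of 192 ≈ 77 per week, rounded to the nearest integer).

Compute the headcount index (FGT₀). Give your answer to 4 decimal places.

0.0909

1 of the 11 households have income below 77.
H = 1/11 = 0.0909.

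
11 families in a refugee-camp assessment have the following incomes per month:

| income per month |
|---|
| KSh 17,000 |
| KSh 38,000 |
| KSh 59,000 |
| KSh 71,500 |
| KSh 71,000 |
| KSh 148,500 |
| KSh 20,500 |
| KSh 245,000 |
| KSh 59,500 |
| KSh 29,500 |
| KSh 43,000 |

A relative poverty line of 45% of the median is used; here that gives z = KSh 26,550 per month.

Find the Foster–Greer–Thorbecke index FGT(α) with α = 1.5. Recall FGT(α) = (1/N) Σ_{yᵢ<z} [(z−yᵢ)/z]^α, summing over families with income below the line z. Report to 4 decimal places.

0.0295

Below z: KSh 17,000, KSh 20,500 (q = 2 of N = 11).
Normalized shortfalls: (26550−17000)/26550 = 0.3597; (26550−20500)/26550 = 0.2279.
Raised to α = 1.5: 0.21573; 0.10878.
Sum = 0.324506; FGT(1.5) = 0.324506 / 11 = 0.0295.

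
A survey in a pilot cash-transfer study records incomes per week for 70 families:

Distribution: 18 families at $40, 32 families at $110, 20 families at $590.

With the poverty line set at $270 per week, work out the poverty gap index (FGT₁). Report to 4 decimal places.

Below the line: 18×$40, 32×$110 (q = 50 of N = 70).
Gap ratios (z−y)/z: (270−40)/270 = 0.8519 (×18); (270−110)/270 = 0.5926 (×32).
Σ = 34.296296. Dividing by the full population N = 70 gives P₁ = 0.4899.

0.4899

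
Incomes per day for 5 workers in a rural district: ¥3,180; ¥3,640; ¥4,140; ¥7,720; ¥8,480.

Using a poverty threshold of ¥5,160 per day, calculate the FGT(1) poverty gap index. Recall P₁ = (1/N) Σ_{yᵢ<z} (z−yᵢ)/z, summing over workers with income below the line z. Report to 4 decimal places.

0.1752

Poor units: ¥3,180, ¥3,640, ¥4,140 (q = 3 of N = 5).
Relative gaps: (5160−3180)/5160 = 0.3837; (5160−3640)/5160 = 0.2946; (5160−4140)/5160 = 0.1977.
Sum of shortfalls = 0.875969; P₁ averages over all N: 0.875969 / 5 = 0.1752.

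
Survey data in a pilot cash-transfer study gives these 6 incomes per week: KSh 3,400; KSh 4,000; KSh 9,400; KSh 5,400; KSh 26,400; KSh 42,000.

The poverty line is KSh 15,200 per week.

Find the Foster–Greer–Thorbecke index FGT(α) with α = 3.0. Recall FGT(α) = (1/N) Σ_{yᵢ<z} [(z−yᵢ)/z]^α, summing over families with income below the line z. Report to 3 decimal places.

Incomes under z: KSh 3,400, KSh 4,000, KSh 5,400, KSh 9,400 (q = 4 of N = 6).
Shortfall ratios: (15200−3400)/15200 = 0.7763; (15200−4000)/15200 = 0.7368; (15200−5400)/15200 = 0.6447; (15200−9400)/15200 = 0.3816.
Raised to α = 3.0: 0.46786; 0.40006; 0.26801; 0.05556.
Sum = 1.191484; FGT(3.0) = 1.191484 / 6 = 0.199.

0.199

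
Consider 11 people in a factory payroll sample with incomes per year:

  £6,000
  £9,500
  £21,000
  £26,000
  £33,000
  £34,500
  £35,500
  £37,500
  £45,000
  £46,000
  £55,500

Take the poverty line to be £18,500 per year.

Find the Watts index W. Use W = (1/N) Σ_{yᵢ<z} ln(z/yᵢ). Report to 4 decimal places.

Incomes under z: £6,000, £9,500 (q = 2 of N = 11).
ln(z/y) terms: ln(18500/6000) = 1.1260; ln(18500/9500) = 0.6665.
W = 1.792490 / 11 = 0.1630.

0.1630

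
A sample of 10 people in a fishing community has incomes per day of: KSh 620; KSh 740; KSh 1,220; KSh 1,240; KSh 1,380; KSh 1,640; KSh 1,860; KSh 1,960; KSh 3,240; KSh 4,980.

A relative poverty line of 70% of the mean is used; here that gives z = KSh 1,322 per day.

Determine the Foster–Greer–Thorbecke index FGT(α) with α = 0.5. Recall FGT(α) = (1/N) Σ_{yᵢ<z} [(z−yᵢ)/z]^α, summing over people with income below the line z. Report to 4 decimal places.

0.1919

Incomes under z: KSh 620, KSh 740, KSh 1,220, KSh 1,240 (q = 4 of N = 10).
Gap ratios (z−y)/z: (1322−620)/1322 = 0.5310; (1322−740)/1322 = 0.4402; (1322−1220)/1322 = 0.0772; (1322−1240)/1322 = 0.0620.
Raised to α = 0.5: 0.72871; 0.66351; 0.27777; 0.24905.
Sum = 1.919036; FGT(0.5) = 1.919036 / 10 = 0.1919.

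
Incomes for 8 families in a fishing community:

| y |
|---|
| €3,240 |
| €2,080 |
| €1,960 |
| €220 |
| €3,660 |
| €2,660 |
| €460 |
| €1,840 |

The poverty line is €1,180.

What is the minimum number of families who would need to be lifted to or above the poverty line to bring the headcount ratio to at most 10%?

2

2 of the 8 families are poor, so H = 2/8 = 0.250.
A headcount ratio of at most 10% allows at most ⌊0.10 × 8⌋ = 0 poor families.
So at least 2 − 0 = 2 must be lifted.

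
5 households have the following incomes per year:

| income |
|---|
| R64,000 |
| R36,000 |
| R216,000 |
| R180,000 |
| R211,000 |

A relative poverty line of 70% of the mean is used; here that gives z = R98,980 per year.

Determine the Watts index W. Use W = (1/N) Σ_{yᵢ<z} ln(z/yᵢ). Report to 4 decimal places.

0.2895

Incomes under z: R36,000, R64,000 (q = 2 of N = 5).
Log gaps: ln(98980/36000) = 1.0114; ln(98980/64000) = 0.4360.
W = 1.447434 / 5 = 0.2895.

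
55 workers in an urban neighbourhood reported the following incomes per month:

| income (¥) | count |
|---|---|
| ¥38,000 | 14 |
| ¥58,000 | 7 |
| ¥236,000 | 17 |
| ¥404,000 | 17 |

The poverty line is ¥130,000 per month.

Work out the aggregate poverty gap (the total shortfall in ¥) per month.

¥1,792,000

Poor units: 14×¥38,000, 7×¥58,000 (q = 21 of N = 55).
Individual gaps: 14×(130000−38000) = 1288000; 7×(130000−58000) = 504000.
Aggregate gap = ¥1,792,000.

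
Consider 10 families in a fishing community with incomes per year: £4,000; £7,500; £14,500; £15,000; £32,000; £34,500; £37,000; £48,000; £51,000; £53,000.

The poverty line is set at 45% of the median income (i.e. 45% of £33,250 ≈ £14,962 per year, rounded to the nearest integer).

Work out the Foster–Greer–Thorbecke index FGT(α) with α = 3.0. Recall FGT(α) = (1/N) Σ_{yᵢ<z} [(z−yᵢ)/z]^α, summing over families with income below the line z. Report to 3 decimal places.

Incomes under z: £4,000, £7,500, £14,500 (q = 3 of N = 10).
Shortfall ratios: (14962−4000)/14962 = 0.7327; (14962−7500)/14962 = 0.4987; (14962−14500)/14962 = 0.0309.
Raised to α = 3.0: 0.39328; 0.12405; 0.00003.
Sum = 0.517358; FGT(3.0) = 0.517358 / 10 = 0.052.

0.052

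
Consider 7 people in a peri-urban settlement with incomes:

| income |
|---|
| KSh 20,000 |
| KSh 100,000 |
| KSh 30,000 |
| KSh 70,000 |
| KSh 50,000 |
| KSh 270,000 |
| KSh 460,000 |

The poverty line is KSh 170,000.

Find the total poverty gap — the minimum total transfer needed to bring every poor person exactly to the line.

Poor units: KSh 20,000, KSh 30,000, KSh 50,000, KSh 70,000, KSh 100,000 (q = 5 of N = 7).
Individual gaps: 170000−20000 = 150000; 170000−30000 = 140000; 170000−50000 = 120000; 170000−70000 = 100000; 170000−100000 = 70000.
Aggregate gap = KSh 580,000.

KSh 580,000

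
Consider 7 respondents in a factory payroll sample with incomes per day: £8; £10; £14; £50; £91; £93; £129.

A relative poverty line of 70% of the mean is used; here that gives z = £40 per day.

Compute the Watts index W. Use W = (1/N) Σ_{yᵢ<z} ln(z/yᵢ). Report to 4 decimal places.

Incomes under z: £8, £10, £14 (q = 3 of N = 7).
Log shortfalls: ln(40/8) = 1.6094; ln(40/10) = 1.3863; ln(40/14) = 1.0498.
W = 4.045554 / 7 = 0.5779.

0.5779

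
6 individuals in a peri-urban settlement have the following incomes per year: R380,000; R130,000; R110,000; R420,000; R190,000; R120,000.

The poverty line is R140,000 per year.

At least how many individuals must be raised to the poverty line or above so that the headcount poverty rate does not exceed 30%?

2

Currently q = 3 of N = 6 are below the line (H = 0.500).
A headcount ratio of at most 30% allows at most ⌊0.30 × 6⌋ = 1 poor individuals.
So at least 3 − 1 = 2 must be lifted.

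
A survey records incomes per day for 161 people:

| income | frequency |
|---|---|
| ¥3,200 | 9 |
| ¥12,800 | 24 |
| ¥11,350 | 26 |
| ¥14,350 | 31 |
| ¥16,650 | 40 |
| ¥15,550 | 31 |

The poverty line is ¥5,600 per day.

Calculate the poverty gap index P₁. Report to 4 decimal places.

Below the line: 9×¥3,200 (q = 9 of N = 161).
Normalized shortfalls: (5600−3200)/5600 = 0.4286 (×9).
Σ = 3.857143. Dividing by the full population N = 161 gives P₁ = 0.0240.

0.0240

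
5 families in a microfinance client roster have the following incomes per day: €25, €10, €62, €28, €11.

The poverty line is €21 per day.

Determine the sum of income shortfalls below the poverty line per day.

€21

Incomes under z: €10, €11 (q = 2 of N = 5).
Individual gaps: 21−10 = 11; 21−11 = 10.
Aggregate gap = €21.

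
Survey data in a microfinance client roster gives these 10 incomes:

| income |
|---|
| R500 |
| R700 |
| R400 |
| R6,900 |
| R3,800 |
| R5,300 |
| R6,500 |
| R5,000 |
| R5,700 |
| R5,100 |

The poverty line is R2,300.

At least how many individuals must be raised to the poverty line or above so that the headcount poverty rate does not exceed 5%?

3

Currently q = 3 of N = 10 are below the line (H = 0.300).
A headcount ratio of at most 5% allows at most ⌊0.05 × 10⌋ = 0 poor individuals.
So at least 3 − 0 = 3 must be lifted.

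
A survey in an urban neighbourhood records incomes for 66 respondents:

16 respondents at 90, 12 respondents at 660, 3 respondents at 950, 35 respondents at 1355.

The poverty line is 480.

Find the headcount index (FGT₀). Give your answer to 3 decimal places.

0.242

16 of the 66 respondents have income below 480.
H = 16/66 = 0.242.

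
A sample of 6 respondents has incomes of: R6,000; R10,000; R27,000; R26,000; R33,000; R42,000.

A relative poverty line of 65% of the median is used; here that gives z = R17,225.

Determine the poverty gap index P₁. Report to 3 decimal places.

0.179

Poor units: R6,000, R10,000 (q = 2 of N = 6).
Shortfall ratios: (17225−6000)/17225 = 0.6517; (17225−10000)/17225 = 0.4194.
Σ = 1.071118. Dividing by the full population N = 6 gives P₁ = 0.179.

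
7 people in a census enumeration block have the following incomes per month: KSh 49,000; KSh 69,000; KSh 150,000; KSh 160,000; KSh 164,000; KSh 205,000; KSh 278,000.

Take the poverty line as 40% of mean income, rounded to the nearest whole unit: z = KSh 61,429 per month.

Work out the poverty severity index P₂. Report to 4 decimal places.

0.0058

Below z: KSh 49,000 (q = 1 of N = 7).
Relative gaps: (61429−49000)/61429 = 0.2023.
Squared: 0.0409.
Sum = 0.040938; P₂ = 0.040938 / 7 = 0.0058.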